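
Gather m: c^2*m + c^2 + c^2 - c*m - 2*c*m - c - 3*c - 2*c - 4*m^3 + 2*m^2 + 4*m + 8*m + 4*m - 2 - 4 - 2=2*c^2 - 6*c - 4*m^3 + 2*m^2 + m*(c^2 - 3*c + 16) - 8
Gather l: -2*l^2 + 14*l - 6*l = -2*l^2 + 8*l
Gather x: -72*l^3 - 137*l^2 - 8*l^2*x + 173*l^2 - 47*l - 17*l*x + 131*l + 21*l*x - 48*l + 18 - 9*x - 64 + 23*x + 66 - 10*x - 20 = -72*l^3 + 36*l^2 + 36*l + x*(-8*l^2 + 4*l + 4)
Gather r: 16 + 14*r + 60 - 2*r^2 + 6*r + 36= -2*r^2 + 20*r + 112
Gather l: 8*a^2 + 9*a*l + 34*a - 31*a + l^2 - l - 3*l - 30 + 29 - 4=8*a^2 + 3*a + l^2 + l*(9*a - 4) - 5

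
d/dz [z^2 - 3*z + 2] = 2*z - 3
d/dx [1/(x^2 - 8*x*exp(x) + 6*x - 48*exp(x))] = 2*(4*x*exp(x) - x + 28*exp(x) - 3)/(x^2 - 8*x*exp(x) + 6*x - 48*exp(x))^2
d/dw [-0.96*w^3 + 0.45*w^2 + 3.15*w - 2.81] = -2.88*w^2 + 0.9*w + 3.15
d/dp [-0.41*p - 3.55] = -0.410000000000000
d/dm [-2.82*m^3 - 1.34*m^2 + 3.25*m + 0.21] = -8.46*m^2 - 2.68*m + 3.25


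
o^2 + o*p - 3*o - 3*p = (o - 3)*(o + p)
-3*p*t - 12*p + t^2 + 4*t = (-3*p + t)*(t + 4)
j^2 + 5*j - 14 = (j - 2)*(j + 7)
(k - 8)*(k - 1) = k^2 - 9*k + 8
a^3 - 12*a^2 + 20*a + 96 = (a - 8)*(a - 6)*(a + 2)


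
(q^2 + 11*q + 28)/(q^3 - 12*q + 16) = (q + 7)/(q^2 - 4*q + 4)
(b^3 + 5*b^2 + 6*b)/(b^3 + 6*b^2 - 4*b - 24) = b*(b + 3)/(b^2 + 4*b - 12)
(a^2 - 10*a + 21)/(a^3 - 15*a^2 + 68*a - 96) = (a - 7)/(a^2 - 12*a + 32)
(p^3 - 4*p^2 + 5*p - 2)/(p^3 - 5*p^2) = (p^3 - 4*p^2 + 5*p - 2)/(p^2*(p - 5))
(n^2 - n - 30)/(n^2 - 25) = (n - 6)/(n - 5)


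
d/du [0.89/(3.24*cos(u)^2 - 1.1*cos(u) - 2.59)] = (5.7672*cos(u) - 0.979)*sin(u)/(-3.24*cos(u)^2 + 1.1*cos(u) + 2.59)^2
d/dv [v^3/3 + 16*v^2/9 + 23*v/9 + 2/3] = v^2 + 32*v/9 + 23/9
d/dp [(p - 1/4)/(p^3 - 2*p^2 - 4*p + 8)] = (-8*p^2 - 5*p - 14)/(4*(p^5 - 2*p^4 - 8*p^3 + 16*p^2 + 16*p - 32))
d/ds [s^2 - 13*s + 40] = 2*s - 13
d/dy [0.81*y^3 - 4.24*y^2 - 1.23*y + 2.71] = 2.43*y^2 - 8.48*y - 1.23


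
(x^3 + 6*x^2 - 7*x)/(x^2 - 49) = x*(x - 1)/(x - 7)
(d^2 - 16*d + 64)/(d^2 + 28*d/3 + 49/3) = 3*(d^2 - 16*d + 64)/(3*d^2 + 28*d + 49)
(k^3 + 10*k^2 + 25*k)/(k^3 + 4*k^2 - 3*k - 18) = k*(k^2 + 10*k + 25)/(k^3 + 4*k^2 - 3*k - 18)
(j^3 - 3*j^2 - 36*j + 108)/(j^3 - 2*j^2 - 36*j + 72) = (j - 3)/(j - 2)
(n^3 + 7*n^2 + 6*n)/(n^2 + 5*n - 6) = n*(n + 1)/(n - 1)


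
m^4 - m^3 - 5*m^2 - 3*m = m*(m - 3)*(m + 1)^2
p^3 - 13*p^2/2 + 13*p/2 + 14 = (p - 4)*(p - 7/2)*(p + 1)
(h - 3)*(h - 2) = h^2 - 5*h + 6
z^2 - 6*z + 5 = (z - 5)*(z - 1)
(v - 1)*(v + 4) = v^2 + 3*v - 4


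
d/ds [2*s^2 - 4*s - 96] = 4*s - 4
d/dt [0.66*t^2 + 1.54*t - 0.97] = 1.32*t + 1.54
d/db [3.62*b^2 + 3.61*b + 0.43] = 7.24*b + 3.61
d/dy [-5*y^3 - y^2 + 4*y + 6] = -15*y^2 - 2*y + 4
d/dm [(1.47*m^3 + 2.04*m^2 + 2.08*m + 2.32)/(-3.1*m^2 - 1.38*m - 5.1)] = (-4.557*m^4 - 4.0572*m^3 - 18.8582*m^2 - 6.424*m - 7.4064)/(9.61*m^4 + 8.556*m^3 + 33.5244*m^2 + 14.076*m + 26.01)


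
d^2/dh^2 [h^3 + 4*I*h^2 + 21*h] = 6*h + 8*I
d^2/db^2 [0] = 0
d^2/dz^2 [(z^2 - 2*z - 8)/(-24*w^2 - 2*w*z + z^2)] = 2*(4*(w - z)^2*(-z^2 + 2*z + 8) - (24*w^2 + 2*w*z - z^2)^2 + (24*w^2 + 2*w*z - z^2)*(-z^2 + 2*z + 4*(w - z)*(z - 1) + 8))/(24*w^2 + 2*w*z - z^2)^3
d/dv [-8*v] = -8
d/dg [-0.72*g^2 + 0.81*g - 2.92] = 0.81 - 1.44*g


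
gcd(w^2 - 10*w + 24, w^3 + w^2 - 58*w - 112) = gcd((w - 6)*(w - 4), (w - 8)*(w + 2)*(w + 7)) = 1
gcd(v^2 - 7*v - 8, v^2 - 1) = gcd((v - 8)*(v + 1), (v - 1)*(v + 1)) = v + 1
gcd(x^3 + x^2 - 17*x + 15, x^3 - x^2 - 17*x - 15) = 1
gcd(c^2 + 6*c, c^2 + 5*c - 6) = c + 6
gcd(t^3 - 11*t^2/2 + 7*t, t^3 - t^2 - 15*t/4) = t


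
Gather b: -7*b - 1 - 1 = -7*b - 2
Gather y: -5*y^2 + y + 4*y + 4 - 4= -5*y^2 + 5*y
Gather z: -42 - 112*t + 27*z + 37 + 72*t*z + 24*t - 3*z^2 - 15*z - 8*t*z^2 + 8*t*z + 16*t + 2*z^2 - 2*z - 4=-72*t + z^2*(-8*t - 1) + z*(80*t + 10) - 9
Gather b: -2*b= -2*b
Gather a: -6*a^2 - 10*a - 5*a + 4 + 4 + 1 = -6*a^2 - 15*a + 9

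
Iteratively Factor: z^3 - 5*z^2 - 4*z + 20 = (z - 2)*(z^2 - 3*z - 10) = (z - 2)*(z + 2)*(z - 5)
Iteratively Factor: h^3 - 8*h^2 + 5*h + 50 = (h - 5)*(h^2 - 3*h - 10) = (h - 5)*(h + 2)*(h - 5)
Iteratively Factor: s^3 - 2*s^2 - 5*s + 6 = (s + 2)*(s^2 - 4*s + 3) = (s - 3)*(s + 2)*(s - 1)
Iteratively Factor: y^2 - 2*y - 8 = (y - 4)*(y + 2)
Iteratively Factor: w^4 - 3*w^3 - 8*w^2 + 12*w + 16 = (w + 1)*(w^3 - 4*w^2 - 4*w + 16) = (w - 2)*(w + 1)*(w^2 - 2*w - 8) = (w - 2)*(w + 1)*(w + 2)*(w - 4)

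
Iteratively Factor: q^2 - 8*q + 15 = (q - 3)*(q - 5)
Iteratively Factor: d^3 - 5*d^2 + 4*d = (d)*(d^2 - 5*d + 4) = d*(d - 1)*(d - 4)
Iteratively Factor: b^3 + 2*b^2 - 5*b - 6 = (b + 1)*(b^2 + b - 6) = (b + 1)*(b + 3)*(b - 2)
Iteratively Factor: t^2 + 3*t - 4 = (t - 1)*(t + 4)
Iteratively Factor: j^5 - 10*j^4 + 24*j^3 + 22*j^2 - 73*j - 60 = (j - 4)*(j^4 - 6*j^3 + 22*j + 15) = (j - 4)*(j + 1)*(j^3 - 7*j^2 + 7*j + 15) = (j - 5)*(j - 4)*(j + 1)*(j^2 - 2*j - 3) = (j - 5)*(j - 4)*(j - 3)*(j + 1)*(j + 1)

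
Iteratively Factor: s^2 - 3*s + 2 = (s - 1)*(s - 2)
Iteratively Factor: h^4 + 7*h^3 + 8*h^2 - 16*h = (h + 4)*(h^3 + 3*h^2 - 4*h) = (h + 4)^2*(h^2 - h) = (h - 1)*(h + 4)^2*(h)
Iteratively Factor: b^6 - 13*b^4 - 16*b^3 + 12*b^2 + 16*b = (b - 4)*(b^5 + 4*b^4 + 3*b^3 - 4*b^2 - 4*b) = (b - 4)*(b + 2)*(b^4 + 2*b^3 - b^2 - 2*b) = b*(b - 4)*(b + 2)*(b^3 + 2*b^2 - b - 2) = b*(b - 4)*(b + 1)*(b + 2)*(b^2 + b - 2) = b*(b - 4)*(b + 1)*(b + 2)^2*(b - 1)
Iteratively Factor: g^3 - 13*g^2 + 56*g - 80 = (g - 4)*(g^2 - 9*g + 20) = (g - 5)*(g - 4)*(g - 4)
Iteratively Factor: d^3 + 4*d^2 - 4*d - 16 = (d - 2)*(d^2 + 6*d + 8) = (d - 2)*(d + 4)*(d + 2)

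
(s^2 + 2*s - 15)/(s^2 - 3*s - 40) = (s - 3)/(s - 8)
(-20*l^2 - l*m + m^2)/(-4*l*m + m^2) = (20*l^2 + l*m - m^2)/(m*(4*l - m))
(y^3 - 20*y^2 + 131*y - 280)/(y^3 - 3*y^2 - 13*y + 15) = (y^2 - 15*y + 56)/(y^2 + 2*y - 3)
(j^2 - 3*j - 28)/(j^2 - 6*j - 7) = (j + 4)/(j + 1)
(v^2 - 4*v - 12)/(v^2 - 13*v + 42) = (v + 2)/(v - 7)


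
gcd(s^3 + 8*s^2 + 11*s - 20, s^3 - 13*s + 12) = s^2 + 3*s - 4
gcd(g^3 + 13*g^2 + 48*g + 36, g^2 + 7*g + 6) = g^2 + 7*g + 6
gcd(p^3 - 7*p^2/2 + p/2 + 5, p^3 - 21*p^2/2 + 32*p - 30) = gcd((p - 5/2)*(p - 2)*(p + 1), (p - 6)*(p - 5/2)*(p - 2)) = p^2 - 9*p/2 + 5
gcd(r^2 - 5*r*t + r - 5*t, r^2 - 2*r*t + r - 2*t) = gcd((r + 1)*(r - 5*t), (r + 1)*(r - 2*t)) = r + 1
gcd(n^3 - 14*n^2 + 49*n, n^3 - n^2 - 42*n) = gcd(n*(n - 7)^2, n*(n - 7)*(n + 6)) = n^2 - 7*n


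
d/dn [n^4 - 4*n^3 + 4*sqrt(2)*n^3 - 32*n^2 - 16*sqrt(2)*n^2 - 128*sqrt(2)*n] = 4*n^3 - 12*n^2 + 12*sqrt(2)*n^2 - 64*n - 32*sqrt(2)*n - 128*sqrt(2)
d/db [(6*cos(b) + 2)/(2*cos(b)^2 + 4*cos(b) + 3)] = 2*(6*cos(b)^2 + 4*cos(b) - 5)*sin(b)/(4*cos(b) + cos(2*b) + 4)^2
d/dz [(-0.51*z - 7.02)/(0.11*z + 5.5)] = (-0.223608*z - 11.1804)/(0.11*z + 5.5)^3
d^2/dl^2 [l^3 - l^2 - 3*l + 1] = 6*l - 2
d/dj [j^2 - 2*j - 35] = 2*j - 2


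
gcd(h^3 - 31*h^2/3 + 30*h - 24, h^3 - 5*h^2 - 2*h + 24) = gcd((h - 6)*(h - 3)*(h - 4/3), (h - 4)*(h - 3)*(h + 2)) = h - 3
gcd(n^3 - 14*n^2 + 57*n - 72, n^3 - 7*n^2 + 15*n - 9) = n^2 - 6*n + 9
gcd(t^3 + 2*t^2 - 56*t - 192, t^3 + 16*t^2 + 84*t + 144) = t^2 + 10*t + 24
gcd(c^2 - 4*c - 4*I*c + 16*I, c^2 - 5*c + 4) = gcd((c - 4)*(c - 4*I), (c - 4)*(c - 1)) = c - 4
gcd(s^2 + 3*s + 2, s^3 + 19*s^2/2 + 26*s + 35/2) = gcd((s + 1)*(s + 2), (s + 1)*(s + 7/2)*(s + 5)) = s + 1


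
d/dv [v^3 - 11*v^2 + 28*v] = 3*v^2 - 22*v + 28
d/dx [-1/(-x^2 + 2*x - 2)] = 2*(1 - x)/(x^2 - 2*x + 2)^2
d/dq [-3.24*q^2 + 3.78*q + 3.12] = 3.78 - 6.48*q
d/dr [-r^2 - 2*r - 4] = -2*r - 2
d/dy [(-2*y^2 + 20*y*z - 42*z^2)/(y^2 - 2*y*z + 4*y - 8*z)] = 4*((-y + 5*z)*(y^2 - 2*y*z + 4*y - 8*z) + (y - z + 2)*(y^2 - 10*y*z + 21*z^2))/(y^2 - 2*y*z + 4*y - 8*z)^2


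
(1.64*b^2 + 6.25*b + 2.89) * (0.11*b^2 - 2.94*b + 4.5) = 0.1804*b^4 - 4.1341*b^3 - 10.6771*b^2 + 19.6284*b + 13.005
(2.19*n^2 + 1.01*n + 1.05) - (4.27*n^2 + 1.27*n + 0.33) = -2.08*n^2 - 0.26*n + 0.72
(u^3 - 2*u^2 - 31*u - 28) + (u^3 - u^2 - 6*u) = 2*u^3 - 3*u^2 - 37*u - 28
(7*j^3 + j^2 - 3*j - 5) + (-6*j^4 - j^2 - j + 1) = -6*j^4 + 7*j^3 - 4*j - 4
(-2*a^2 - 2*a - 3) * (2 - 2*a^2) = 4*a^4 + 4*a^3 + 2*a^2 - 4*a - 6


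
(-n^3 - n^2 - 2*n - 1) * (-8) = 8*n^3 + 8*n^2 + 16*n + 8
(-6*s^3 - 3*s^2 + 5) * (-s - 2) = 6*s^4 + 15*s^3 + 6*s^2 - 5*s - 10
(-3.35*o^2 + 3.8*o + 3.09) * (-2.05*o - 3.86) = 6.8675*o^3 + 5.141*o^2 - 21.0025*o - 11.9274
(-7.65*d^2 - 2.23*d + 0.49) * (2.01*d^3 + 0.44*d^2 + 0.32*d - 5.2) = -15.3765*d^5 - 7.8483*d^4 - 2.4443*d^3 + 39.282*d^2 + 11.7528*d - 2.548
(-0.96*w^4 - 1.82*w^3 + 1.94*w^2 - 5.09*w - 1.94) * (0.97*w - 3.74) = -0.9312*w^5 + 1.825*w^4 + 8.6886*w^3 - 12.1929*w^2 + 17.1548*w + 7.2556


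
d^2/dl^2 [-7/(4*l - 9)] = -224/(4*l - 9)^3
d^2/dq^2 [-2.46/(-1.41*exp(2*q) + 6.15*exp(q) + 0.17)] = ((15.129 - 13.8744*exp(q))*(-1.41*exp(2*q) + 6.15*exp(q) + 0.17) - 2.46*(2.82*exp(q) - 6.15)*(5.64*exp(q) - 12.3)*exp(q))*exp(q)/(-1.41*exp(2*q) + 6.15*exp(q) + 0.17)^3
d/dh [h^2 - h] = 2*h - 1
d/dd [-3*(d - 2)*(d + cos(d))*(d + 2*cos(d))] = 3*(d - 2)*(d + cos(d))*(2*sin(d) - 1) + 3*(d - 2)*(d + 2*cos(d))*(sin(d) - 1) - 3*(d + cos(d))*(d + 2*cos(d))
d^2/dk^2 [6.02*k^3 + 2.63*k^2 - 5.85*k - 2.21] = 36.12*k + 5.26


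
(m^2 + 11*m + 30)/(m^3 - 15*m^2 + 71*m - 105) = (m^2 + 11*m + 30)/(m^3 - 15*m^2 + 71*m - 105)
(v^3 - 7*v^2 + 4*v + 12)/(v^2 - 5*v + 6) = (v^2 - 5*v - 6)/(v - 3)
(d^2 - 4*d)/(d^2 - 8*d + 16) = d/(d - 4)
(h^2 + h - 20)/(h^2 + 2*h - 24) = (h + 5)/(h + 6)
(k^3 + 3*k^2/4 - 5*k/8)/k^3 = 1 + 3/(4*k) - 5/(8*k^2)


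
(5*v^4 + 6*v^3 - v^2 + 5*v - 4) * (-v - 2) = -5*v^5 - 16*v^4 - 11*v^3 - 3*v^2 - 6*v + 8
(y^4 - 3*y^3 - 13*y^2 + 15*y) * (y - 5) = y^5 - 8*y^4 + 2*y^3 + 80*y^2 - 75*y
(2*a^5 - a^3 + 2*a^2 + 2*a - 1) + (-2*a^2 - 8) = 2*a^5 - a^3 + 2*a - 9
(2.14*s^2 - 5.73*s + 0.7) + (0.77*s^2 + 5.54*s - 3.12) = 2.91*s^2 - 0.19*s - 2.42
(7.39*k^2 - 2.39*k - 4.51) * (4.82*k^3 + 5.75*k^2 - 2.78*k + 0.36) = 35.6198*k^5 + 30.9727*k^4 - 56.0249*k^3 - 16.6279*k^2 + 11.6774*k - 1.6236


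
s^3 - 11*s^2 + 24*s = s*(s - 8)*(s - 3)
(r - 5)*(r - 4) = r^2 - 9*r + 20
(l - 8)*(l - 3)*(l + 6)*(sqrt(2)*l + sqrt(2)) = sqrt(2)*l^4 - 4*sqrt(2)*l^3 - 47*sqrt(2)*l^2 + 102*sqrt(2)*l + 144*sqrt(2)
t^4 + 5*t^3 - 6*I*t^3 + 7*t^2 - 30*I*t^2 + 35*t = t*(t + 5)*(t - 7*I)*(t + I)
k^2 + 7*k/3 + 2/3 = (k + 1/3)*(k + 2)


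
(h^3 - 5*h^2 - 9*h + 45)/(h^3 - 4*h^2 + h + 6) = (h^2 - 2*h - 15)/(h^2 - h - 2)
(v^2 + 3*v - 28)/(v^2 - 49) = (v - 4)/(v - 7)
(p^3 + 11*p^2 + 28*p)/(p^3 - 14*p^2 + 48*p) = (p^2 + 11*p + 28)/(p^2 - 14*p + 48)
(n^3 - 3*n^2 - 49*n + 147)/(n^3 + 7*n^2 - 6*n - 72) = (n^2 - 49)/(n^2 + 10*n + 24)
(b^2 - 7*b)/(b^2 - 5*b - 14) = b/(b + 2)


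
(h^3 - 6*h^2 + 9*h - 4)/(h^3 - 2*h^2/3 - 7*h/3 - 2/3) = 3*(-h^3 + 6*h^2 - 9*h + 4)/(-3*h^3 + 2*h^2 + 7*h + 2)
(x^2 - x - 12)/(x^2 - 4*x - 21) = (x - 4)/(x - 7)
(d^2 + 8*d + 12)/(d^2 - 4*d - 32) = (d^2 + 8*d + 12)/(d^2 - 4*d - 32)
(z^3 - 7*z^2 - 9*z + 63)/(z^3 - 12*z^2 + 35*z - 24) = (z^2 - 4*z - 21)/(z^2 - 9*z + 8)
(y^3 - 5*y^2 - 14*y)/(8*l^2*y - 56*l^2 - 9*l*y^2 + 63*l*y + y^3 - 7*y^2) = y*(y + 2)/(8*l^2 - 9*l*y + y^2)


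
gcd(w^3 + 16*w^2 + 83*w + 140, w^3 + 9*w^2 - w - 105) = w^2 + 12*w + 35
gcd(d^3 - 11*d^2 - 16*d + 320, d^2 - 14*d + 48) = d - 8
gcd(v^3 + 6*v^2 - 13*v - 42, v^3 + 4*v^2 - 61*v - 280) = v + 7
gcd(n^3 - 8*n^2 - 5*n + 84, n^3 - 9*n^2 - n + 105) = n^2 - 4*n - 21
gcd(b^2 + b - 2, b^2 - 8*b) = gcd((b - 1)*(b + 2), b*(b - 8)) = 1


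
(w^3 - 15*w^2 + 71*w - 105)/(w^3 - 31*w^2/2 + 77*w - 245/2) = 2*(w - 3)/(2*w - 7)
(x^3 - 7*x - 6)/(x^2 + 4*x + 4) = (x^2 - 2*x - 3)/(x + 2)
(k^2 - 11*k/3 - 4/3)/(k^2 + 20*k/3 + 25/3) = (3*k^2 - 11*k - 4)/(3*k^2 + 20*k + 25)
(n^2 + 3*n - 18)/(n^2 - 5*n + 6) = (n + 6)/(n - 2)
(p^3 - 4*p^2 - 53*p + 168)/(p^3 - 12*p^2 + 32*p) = (p^2 + 4*p - 21)/(p*(p - 4))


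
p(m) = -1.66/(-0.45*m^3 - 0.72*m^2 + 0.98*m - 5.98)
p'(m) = -1.66*(1.35*m^2 + 1.44*m - 0.98)/(-0.45*m^3 - 0.72*m^2 + 0.98*m - 5.98)^2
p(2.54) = 0.11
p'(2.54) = -0.08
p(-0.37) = 0.26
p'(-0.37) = 0.05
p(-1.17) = 0.22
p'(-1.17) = 0.02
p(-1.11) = 0.23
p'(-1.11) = 0.03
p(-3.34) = 3.20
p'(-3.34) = -57.27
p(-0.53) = 0.25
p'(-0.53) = 0.05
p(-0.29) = 0.26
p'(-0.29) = 0.05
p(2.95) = 0.08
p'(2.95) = -0.06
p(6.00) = 0.01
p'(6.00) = -0.01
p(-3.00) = 0.51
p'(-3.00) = -1.08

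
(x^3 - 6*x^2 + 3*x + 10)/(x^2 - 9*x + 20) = (x^2 - x - 2)/(x - 4)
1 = 1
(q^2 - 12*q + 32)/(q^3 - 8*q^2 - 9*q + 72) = (q - 4)/(q^2 - 9)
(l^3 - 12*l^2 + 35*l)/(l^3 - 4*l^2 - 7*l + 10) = l*(l - 7)/(l^2 + l - 2)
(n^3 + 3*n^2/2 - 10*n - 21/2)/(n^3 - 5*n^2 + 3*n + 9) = (n + 7/2)/(n - 3)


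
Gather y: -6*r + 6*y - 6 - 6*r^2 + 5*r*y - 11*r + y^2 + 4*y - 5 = -6*r^2 - 17*r + y^2 + y*(5*r + 10) - 11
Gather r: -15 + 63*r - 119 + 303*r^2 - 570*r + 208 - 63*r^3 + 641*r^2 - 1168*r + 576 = -63*r^3 + 944*r^2 - 1675*r + 650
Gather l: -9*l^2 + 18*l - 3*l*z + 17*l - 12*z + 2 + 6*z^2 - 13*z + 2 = -9*l^2 + l*(35 - 3*z) + 6*z^2 - 25*z + 4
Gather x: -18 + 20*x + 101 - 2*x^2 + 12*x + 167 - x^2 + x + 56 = -3*x^2 + 33*x + 306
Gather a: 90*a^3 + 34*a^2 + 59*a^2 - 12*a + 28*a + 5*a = 90*a^3 + 93*a^2 + 21*a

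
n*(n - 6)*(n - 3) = n^3 - 9*n^2 + 18*n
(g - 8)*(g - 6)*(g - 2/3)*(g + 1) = g^4 - 41*g^3/3 + 128*g^2/3 + 76*g/3 - 32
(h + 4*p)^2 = h^2 + 8*h*p + 16*p^2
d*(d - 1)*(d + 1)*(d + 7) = d^4 + 7*d^3 - d^2 - 7*d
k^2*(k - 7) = k^3 - 7*k^2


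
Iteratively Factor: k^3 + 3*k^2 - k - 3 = (k - 1)*(k^2 + 4*k + 3) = (k - 1)*(k + 3)*(k + 1)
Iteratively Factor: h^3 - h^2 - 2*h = (h - 2)*(h^2 + h) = (h - 2)*(h + 1)*(h)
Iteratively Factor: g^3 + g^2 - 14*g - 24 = (g - 4)*(g^2 + 5*g + 6) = (g - 4)*(g + 2)*(g + 3)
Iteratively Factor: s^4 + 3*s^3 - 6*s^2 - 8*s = (s)*(s^3 + 3*s^2 - 6*s - 8) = s*(s + 1)*(s^2 + 2*s - 8) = s*(s - 2)*(s + 1)*(s + 4)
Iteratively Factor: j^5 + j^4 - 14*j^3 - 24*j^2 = (j + 3)*(j^4 - 2*j^3 - 8*j^2) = (j - 4)*(j + 3)*(j^3 + 2*j^2) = (j - 4)*(j + 2)*(j + 3)*(j^2) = j*(j - 4)*(j + 2)*(j + 3)*(j)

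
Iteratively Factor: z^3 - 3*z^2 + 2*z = (z - 1)*(z^2 - 2*z) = z*(z - 1)*(z - 2)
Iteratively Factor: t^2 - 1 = (t - 1)*(t + 1)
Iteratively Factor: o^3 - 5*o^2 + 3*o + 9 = (o - 3)*(o^2 - 2*o - 3) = (o - 3)*(o + 1)*(o - 3)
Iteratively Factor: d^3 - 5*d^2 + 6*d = (d)*(d^2 - 5*d + 6) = d*(d - 2)*(d - 3)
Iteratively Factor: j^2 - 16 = (j + 4)*(j - 4)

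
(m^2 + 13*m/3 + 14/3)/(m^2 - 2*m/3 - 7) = (m + 2)/(m - 3)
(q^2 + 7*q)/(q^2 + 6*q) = (q + 7)/(q + 6)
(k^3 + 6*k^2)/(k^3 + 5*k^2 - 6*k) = k/(k - 1)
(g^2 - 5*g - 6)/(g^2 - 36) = (g + 1)/(g + 6)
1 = 1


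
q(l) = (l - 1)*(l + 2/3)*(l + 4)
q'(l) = (l - 1)*(l + 2/3) + (l - 1)*(l + 4) + (l + 2/3)*(l + 4)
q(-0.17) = -2.23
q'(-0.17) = -3.16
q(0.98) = -0.16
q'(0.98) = 8.07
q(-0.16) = -2.26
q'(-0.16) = -3.10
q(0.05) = -2.76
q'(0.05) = -1.63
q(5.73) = 294.39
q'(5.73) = 138.52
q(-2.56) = 9.71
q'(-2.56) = -1.11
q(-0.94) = 1.62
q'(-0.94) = -6.24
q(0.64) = -2.18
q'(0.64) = 3.92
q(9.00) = 1005.33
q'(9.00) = 307.00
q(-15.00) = -2522.67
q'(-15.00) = 563.00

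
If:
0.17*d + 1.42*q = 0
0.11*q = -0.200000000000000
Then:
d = 15.19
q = -1.82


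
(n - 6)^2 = n^2 - 12*n + 36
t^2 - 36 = (t - 6)*(t + 6)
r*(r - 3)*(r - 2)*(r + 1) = r^4 - 4*r^3 + r^2 + 6*r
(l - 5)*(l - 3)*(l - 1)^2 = l^4 - 10*l^3 + 32*l^2 - 38*l + 15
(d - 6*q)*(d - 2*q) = d^2 - 8*d*q + 12*q^2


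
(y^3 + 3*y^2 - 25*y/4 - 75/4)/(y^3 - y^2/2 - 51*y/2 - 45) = (y - 5/2)/(y - 6)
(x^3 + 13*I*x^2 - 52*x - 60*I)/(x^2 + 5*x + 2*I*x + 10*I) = (x^2 + 11*I*x - 30)/(x + 5)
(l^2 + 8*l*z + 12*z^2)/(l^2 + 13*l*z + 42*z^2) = (l + 2*z)/(l + 7*z)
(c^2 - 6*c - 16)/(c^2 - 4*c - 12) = (c - 8)/(c - 6)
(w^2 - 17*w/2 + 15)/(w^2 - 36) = (w - 5/2)/(w + 6)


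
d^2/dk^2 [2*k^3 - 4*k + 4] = 12*k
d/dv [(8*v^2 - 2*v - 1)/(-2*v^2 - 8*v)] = (-17*v^2 - v - 2)/(v^2*(v^2 + 8*v + 16))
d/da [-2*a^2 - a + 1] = -4*a - 1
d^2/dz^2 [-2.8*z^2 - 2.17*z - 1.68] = -5.60000000000000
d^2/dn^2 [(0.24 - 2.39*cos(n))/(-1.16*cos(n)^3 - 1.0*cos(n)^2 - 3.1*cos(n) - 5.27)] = (0.0293557901864055*(1 - cos(n)^2)^2*cos(3*n) + 0.161727467512592*(1 - cos(n)^2)^2 + 0.0888913976936109*sin(n)^6 - 0.16961123218812*cos(n)^7 - 0.0224948583803873*cos(n)^6 + 0.00490724475499257*cos(n)^5 + 0.022358853901895*cos(n)^3*cos(3*n) + 0.474960021300174*cos(n)^3 + 0.134621138822652*cos(n)^2*cos(3*n) + 0.375694046687939*cos(n)^2 + 0.125488485152268*cos(n)*cos(3*n) - 0.61435810849804*cos(n) - 0.0427482311861767*cos(3*n) - 0.575879312017752)/(0.185007974481659*cos(n)^3 + 0.159489633173844*cos(n)^2 + 0.494417862838915*cos(n) + 0.840510366826156)^3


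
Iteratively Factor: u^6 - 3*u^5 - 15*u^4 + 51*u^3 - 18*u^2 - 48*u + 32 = (u - 1)*(u^5 - 2*u^4 - 17*u^3 + 34*u^2 + 16*u - 32) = (u - 1)*(u + 1)*(u^4 - 3*u^3 - 14*u^2 + 48*u - 32) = (u - 2)*(u - 1)*(u + 1)*(u^3 - u^2 - 16*u + 16) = (u - 2)*(u - 1)*(u + 1)*(u + 4)*(u^2 - 5*u + 4) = (u - 4)*(u - 2)*(u - 1)*(u + 1)*(u + 4)*(u - 1)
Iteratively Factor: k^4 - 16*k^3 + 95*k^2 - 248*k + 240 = (k - 3)*(k^3 - 13*k^2 + 56*k - 80) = (k - 4)*(k - 3)*(k^2 - 9*k + 20) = (k - 5)*(k - 4)*(k - 3)*(k - 4)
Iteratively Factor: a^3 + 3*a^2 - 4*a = (a + 4)*(a^2 - a) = a*(a + 4)*(a - 1)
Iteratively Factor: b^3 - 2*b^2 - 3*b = (b)*(b^2 - 2*b - 3) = b*(b - 3)*(b + 1)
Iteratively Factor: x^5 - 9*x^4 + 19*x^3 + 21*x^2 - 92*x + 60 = (x - 3)*(x^4 - 6*x^3 + x^2 + 24*x - 20) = (x - 3)*(x - 1)*(x^3 - 5*x^2 - 4*x + 20) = (x - 3)*(x - 2)*(x - 1)*(x^2 - 3*x - 10) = (x - 5)*(x - 3)*(x - 2)*(x - 1)*(x + 2)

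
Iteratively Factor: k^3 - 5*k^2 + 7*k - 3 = (k - 3)*(k^2 - 2*k + 1) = (k - 3)*(k - 1)*(k - 1)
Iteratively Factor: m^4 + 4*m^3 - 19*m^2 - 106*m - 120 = (m + 3)*(m^3 + m^2 - 22*m - 40) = (m - 5)*(m + 3)*(m^2 + 6*m + 8) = (m - 5)*(m + 2)*(m + 3)*(m + 4)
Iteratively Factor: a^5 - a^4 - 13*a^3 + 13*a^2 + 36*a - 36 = (a + 2)*(a^4 - 3*a^3 - 7*a^2 + 27*a - 18) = (a - 1)*(a + 2)*(a^3 - 2*a^2 - 9*a + 18) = (a - 3)*(a - 1)*(a + 2)*(a^2 + a - 6) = (a - 3)*(a - 1)*(a + 2)*(a + 3)*(a - 2)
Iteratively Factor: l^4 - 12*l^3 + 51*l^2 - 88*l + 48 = (l - 4)*(l^3 - 8*l^2 + 19*l - 12) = (l - 4)*(l - 3)*(l^2 - 5*l + 4) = (l - 4)*(l - 3)*(l - 1)*(l - 4)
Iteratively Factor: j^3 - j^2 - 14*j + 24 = (j + 4)*(j^2 - 5*j + 6) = (j - 3)*(j + 4)*(j - 2)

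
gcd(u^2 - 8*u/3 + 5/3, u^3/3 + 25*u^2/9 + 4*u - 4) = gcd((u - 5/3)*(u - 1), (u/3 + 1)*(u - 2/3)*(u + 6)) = 1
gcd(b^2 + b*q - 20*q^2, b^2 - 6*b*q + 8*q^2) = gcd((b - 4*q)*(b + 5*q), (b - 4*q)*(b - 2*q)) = -b + 4*q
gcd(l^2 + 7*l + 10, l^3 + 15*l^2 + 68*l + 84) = l + 2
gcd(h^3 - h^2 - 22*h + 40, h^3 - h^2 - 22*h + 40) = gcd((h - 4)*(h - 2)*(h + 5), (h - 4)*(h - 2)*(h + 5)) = h^3 - h^2 - 22*h + 40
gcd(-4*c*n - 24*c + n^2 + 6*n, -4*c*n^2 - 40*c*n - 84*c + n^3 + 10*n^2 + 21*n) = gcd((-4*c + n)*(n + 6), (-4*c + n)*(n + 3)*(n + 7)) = 4*c - n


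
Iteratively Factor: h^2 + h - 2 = (h - 1)*(h + 2)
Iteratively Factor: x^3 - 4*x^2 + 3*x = (x - 1)*(x^2 - 3*x) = x*(x - 1)*(x - 3)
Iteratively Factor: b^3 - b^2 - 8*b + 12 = (b - 2)*(b^2 + b - 6) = (b - 2)*(b + 3)*(b - 2)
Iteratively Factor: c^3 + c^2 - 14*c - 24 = (c - 4)*(c^2 + 5*c + 6) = (c - 4)*(c + 3)*(c + 2)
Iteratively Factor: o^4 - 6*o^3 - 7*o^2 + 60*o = (o)*(o^3 - 6*o^2 - 7*o + 60) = o*(o - 5)*(o^2 - o - 12) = o*(o - 5)*(o + 3)*(o - 4)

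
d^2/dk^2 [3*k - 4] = 0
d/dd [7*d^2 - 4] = 14*d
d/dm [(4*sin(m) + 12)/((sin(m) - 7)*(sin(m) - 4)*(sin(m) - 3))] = 4*(-2*sin(m)^3 + 5*sin(m)^2 + 84*sin(m) - 267)*cos(m)/((sin(m) - 7)^2*(sin(m) - 4)^2*(sin(m) - 3)^2)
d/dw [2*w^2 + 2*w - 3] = 4*w + 2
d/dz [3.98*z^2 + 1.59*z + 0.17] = 7.96*z + 1.59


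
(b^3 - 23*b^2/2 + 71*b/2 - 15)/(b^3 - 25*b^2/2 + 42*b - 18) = (b - 5)/(b - 6)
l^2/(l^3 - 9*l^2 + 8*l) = l/(l^2 - 9*l + 8)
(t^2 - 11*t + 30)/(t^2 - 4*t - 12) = (t - 5)/(t + 2)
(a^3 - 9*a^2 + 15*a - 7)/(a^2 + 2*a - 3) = (a^2 - 8*a + 7)/(a + 3)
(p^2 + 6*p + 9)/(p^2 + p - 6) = (p + 3)/(p - 2)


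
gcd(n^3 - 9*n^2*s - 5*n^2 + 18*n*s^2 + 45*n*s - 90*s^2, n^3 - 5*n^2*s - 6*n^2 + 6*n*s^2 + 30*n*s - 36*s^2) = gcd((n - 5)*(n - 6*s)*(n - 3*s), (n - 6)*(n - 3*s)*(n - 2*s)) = -n + 3*s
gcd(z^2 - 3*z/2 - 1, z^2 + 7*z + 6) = 1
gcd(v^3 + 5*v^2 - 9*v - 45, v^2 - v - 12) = v + 3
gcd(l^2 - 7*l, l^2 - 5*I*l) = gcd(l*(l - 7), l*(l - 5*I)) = l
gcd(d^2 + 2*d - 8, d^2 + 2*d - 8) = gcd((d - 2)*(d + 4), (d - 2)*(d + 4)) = d^2 + 2*d - 8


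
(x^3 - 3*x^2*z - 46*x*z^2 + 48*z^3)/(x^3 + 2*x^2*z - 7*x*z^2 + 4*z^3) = (x^2 - 2*x*z - 48*z^2)/(x^2 + 3*x*z - 4*z^2)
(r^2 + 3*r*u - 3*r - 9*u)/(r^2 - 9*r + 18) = (r + 3*u)/(r - 6)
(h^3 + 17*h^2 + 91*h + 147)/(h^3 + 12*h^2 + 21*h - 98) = (h + 3)/(h - 2)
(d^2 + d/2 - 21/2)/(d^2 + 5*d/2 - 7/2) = (d - 3)/(d - 1)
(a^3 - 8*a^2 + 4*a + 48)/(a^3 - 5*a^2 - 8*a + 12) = (a - 4)/(a - 1)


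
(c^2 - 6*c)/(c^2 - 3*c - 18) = c/(c + 3)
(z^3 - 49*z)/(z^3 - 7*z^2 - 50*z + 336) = z*(z - 7)/(z^2 - 14*z + 48)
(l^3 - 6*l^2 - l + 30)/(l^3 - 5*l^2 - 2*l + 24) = (l - 5)/(l - 4)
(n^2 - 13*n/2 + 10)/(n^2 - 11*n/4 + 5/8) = 4*(n - 4)/(4*n - 1)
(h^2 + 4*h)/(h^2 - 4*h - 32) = h/(h - 8)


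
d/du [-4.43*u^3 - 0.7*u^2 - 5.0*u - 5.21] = -13.29*u^2 - 1.4*u - 5.0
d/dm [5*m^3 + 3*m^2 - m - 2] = 15*m^2 + 6*m - 1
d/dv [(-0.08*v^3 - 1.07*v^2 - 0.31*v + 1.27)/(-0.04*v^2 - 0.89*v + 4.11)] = (0.0032*v^4 + 0.1424*v^3 - 0.0465000000000001*v^2 - 8.6938*v - 0.1438)/(0.0016*v^4 + 0.0712*v^3 + 0.4633*v^2 - 7.3158*v + 16.8921)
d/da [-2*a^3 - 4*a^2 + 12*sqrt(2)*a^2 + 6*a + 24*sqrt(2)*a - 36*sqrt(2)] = -6*a^2 - 8*a + 24*sqrt(2)*a + 6 + 24*sqrt(2)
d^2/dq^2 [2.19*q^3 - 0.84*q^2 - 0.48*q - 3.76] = 13.14*q - 1.68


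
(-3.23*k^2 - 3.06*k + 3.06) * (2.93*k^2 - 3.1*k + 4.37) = -9.4639*k^4 + 1.0472*k^3 + 4.3367*k^2 - 22.8582*k + 13.3722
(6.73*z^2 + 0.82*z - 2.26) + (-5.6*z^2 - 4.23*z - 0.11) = 1.13*z^2 - 3.41*z - 2.37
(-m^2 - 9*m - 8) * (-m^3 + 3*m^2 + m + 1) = m^5 + 6*m^4 - 20*m^3 - 34*m^2 - 17*m - 8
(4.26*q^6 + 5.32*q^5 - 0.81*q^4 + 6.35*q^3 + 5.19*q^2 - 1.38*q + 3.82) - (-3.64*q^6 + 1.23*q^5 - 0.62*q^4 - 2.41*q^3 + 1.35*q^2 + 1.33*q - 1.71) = 7.9*q^6 + 4.09*q^5 - 0.19*q^4 + 8.76*q^3 + 3.84*q^2 - 2.71*q + 5.53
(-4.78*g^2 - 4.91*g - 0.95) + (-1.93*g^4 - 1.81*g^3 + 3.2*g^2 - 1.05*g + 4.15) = -1.93*g^4 - 1.81*g^3 - 1.58*g^2 - 5.96*g + 3.2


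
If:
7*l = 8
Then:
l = 8/7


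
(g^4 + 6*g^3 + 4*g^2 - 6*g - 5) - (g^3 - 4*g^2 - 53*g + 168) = g^4 + 5*g^3 + 8*g^2 + 47*g - 173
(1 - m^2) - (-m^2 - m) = m + 1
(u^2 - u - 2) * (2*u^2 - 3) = 2*u^4 - 2*u^3 - 7*u^2 + 3*u + 6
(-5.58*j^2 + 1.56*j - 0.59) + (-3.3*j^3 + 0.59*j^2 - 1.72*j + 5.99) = -3.3*j^3 - 4.99*j^2 - 0.16*j + 5.4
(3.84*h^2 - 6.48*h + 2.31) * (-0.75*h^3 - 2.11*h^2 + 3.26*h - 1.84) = -2.88*h^5 - 3.2424*h^4 + 24.4587*h^3 - 33.0645*h^2 + 19.4538*h - 4.2504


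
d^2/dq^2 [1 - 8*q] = 0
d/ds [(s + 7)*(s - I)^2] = (s - I)*(3*s + 14 - I)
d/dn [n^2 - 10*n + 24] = 2*n - 10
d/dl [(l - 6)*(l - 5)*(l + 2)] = 3*l^2 - 18*l + 8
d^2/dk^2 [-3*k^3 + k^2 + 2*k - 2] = 2 - 18*k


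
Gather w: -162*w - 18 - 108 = -162*w - 126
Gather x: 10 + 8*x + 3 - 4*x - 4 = 4*x + 9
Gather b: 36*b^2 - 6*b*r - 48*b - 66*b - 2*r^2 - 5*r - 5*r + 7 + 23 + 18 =36*b^2 + b*(-6*r - 114) - 2*r^2 - 10*r + 48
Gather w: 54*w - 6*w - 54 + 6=48*w - 48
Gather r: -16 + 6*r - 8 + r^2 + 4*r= r^2 + 10*r - 24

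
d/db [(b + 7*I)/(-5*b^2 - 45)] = (-b^2 + 2*b*(b + 7*I) - 9)/(5*(b^2 + 9)^2)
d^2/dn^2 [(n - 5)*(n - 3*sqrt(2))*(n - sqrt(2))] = 6*n - 8*sqrt(2) - 10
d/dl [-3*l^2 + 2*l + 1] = 2 - 6*l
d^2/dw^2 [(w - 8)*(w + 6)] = 2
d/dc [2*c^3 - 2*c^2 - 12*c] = 6*c^2 - 4*c - 12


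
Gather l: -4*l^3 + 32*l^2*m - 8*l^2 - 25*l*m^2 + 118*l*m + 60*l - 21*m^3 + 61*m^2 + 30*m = -4*l^3 + l^2*(32*m - 8) + l*(-25*m^2 + 118*m + 60) - 21*m^3 + 61*m^2 + 30*m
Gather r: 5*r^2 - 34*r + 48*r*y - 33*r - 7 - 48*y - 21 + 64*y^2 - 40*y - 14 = 5*r^2 + r*(48*y - 67) + 64*y^2 - 88*y - 42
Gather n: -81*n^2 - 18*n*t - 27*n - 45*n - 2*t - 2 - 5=-81*n^2 + n*(-18*t - 72) - 2*t - 7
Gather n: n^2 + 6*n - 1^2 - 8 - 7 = n^2 + 6*n - 16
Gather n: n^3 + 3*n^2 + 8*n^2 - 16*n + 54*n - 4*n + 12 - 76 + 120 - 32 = n^3 + 11*n^2 + 34*n + 24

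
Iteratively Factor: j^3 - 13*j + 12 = (j - 1)*(j^2 + j - 12) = (j - 1)*(j + 4)*(j - 3)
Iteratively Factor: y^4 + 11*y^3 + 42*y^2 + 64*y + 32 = (y + 4)*(y^3 + 7*y^2 + 14*y + 8) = (y + 2)*(y + 4)*(y^2 + 5*y + 4) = (y + 2)*(y + 4)^2*(y + 1)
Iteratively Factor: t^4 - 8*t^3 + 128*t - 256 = (t - 4)*(t^3 - 4*t^2 - 16*t + 64) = (t - 4)*(t + 4)*(t^2 - 8*t + 16) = (t - 4)^2*(t + 4)*(t - 4)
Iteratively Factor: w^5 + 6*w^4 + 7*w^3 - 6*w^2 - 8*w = (w)*(w^4 + 6*w^3 + 7*w^2 - 6*w - 8) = w*(w - 1)*(w^3 + 7*w^2 + 14*w + 8) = w*(w - 1)*(w + 1)*(w^2 + 6*w + 8) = w*(w - 1)*(w + 1)*(w + 2)*(w + 4)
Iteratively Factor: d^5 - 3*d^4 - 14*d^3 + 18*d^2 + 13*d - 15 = (d - 1)*(d^4 - 2*d^3 - 16*d^2 + 2*d + 15) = (d - 1)^2*(d^3 - d^2 - 17*d - 15) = (d - 1)^2*(d + 3)*(d^2 - 4*d - 5) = (d - 1)^2*(d + 1)*(d + 3)*(d - 5)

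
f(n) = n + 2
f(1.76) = 3.76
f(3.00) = 5.00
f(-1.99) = 0.01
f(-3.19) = -1.19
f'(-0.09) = 1.00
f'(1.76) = 1.00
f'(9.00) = 1.00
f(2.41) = 4.41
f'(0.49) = 1.00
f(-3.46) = -1.46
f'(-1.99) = 1.00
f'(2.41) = 1.00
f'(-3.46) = 1.00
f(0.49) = 2.49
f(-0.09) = 1.91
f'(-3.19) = 1.00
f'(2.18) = 1.00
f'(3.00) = 1.00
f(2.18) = 4.18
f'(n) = 1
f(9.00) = 11.00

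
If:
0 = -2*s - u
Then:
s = -u/2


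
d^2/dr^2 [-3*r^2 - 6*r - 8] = -6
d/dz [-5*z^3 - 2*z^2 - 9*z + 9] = -15*z^2 - 4*z - 9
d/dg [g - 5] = 1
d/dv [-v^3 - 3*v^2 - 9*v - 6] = -3*v^2 - 6*v - 9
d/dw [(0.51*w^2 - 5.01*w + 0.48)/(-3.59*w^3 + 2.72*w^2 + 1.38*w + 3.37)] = (1.8309*w^4 - 35.9718*w^3 + 19.5006*w^2 + 0.8262*w - 17.5461)/(12.8881*w^6 - 19.5296*w^5 - 2.51*w^4 - 16.6894*w^3 + 20.2372*w^2 + 9.3012*w + 11.3569)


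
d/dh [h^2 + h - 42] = 2*h + 1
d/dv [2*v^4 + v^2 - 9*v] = 8*v^3 + 2*v - 9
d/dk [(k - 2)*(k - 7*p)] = 2*k - 7*p - 2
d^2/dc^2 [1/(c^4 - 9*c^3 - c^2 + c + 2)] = 2*((-6*c^2 + 27*c + 1)*(c^4 - 9*c^3 - c^2 + c + 2) + (4*c^3 - 27*c^2 - 2*c + 1)^2)/(c^4 - 9*c^3 - c^2 + c + 2)^3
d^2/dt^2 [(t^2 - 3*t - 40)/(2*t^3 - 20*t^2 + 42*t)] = (t^6 - 9*t^5 - 213*t^4 + 3173*t^3 - 14520*t^2 + 25200*t - 17640)/(t^3*(t^6 - 30*t^5 + 363*t^4 - 2260*t^3 + 7623*t^2 - 13230*t + 9261))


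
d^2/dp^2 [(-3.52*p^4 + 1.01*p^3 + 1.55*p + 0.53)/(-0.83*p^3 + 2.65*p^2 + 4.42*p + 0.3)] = (-3.5527136788005e-15*p^8 + 2.8421709430404e-14*p^7 + 70.822354*p^6 + 223.998954*p^5 + 442.455234*p^4 + 22.332042*p^3 - 19.530762*p^2 - 31.19106*p - 15.755284)/(0.571787*p^9 - 5.476755*p^8 + 8.351211*p^7 + 39.101105*p^6 - 40.513614*p^5 - 155.03115*p^4 - 107.210188*p^3 - 18.29826*p^2 - 1.1934*p - 0.027)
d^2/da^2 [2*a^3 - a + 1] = 12*a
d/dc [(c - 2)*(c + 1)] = 2*c - 1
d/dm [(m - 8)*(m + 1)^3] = (m + 1)^2*(4*m - 23)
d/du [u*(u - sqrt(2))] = 2*u - sqrt(2)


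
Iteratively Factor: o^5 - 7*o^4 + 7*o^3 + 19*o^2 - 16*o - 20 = (o - 2)*(o^4 - 5*o^3 - 3*o^2 + 13*o + 10) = (o - 2)*(o + 1)*(o^3 - 6*o^2 + 3*o + 10) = (o - 5)*(o - 2)*(o + 1)*(o^2 - o - 2) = (o - 5)*(o - 2)*(o + 1)^2*(o - 2)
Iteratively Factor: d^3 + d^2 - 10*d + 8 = (d - 1)*(d^2 + 2*d - 8) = (d - 2)*(d - 1)*(d + 4)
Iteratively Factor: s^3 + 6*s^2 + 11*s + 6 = (s + 2)*(s^2 + 4*s + 3) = (s + 2)*(s + 3)*(s + 1)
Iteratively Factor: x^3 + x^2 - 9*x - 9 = (x - 3)*(x^2 + 4*x + 3) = (x - 3)*(x + 1)*(x + 3)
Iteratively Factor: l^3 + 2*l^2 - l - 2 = (l + 1)*(l^2 + l - 2) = (l + 1)*(l + 2)*(l - 1)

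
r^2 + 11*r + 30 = (r + 5)*(r + 6)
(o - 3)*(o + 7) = o^2 + 4*o - 21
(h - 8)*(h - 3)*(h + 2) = h^3 - 9*h^2 + 2*h + 48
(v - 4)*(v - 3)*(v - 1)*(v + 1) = v^4 - 7*v^3 + 11*v^2 + 7*v - 12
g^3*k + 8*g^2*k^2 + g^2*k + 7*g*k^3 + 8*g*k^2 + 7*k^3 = (g + k)*(g + 7*k)*(g*k + k)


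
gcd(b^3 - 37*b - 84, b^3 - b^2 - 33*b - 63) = b^2 - 4*b - 21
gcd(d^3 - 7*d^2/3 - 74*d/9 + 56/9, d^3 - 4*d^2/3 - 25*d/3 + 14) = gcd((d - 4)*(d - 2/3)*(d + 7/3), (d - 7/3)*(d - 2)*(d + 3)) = 1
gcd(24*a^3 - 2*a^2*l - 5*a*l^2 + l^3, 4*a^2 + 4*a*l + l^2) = 2*a + l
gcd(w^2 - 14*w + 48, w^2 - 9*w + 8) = w - 8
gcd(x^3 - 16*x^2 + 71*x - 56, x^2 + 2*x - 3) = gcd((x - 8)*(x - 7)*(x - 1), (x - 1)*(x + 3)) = x - 1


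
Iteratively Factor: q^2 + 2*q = (q + 2)*(q)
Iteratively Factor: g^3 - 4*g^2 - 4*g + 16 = (g + 2)*(g^2 - 6*g + 8) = (g - 4)*(g + 2)*(g - 2)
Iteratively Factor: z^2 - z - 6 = (z - 3)*(z + 2)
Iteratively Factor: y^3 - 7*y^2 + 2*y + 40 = (y - 5)*(y^2 - 2*y - 8) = (y - 5)*(y - 4)*(y + 2)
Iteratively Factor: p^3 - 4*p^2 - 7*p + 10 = (p - 1)*(p^2 - 3*p - 10) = (p - 5)*(p - 1)*(p + 2)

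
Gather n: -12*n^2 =-12*n^2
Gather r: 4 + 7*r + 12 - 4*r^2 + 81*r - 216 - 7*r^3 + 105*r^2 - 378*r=-7*r^3 + 101*r^2 - 290*r - 200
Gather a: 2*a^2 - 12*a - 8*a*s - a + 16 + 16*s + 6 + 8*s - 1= 2*a^2 + a*(-8*s - 13) + 24*s + 21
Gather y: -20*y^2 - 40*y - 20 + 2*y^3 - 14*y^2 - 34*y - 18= 2*y^3 - 34*y^2 - 74*y - 38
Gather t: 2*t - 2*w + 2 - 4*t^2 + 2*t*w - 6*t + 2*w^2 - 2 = -4*t^2 + t*(2*w - 4) + 2*w^2 - 2*w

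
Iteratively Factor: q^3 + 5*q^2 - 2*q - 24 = (q - 2)*(q^2 + 7*q + 12) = (q - 2)*(q + 3)*(q + 4)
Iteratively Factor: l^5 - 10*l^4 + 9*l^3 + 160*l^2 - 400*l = (l - 4)*(l^4 - 6*l^3 - 15*l^2 + 100*l) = l*(l - 4)*(l^3 - 6*l^2 - 15*l + 100) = l*(l - 5)*(l - 4)*(l^2 - l - 20) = l*(l - 5)*(l - 4)*(l + 4)*(l - 5)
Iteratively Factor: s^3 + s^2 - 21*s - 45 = (s - 5)*(s^2 + 6*s + 9) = (s - 5)*(s + 3)*(s + 3)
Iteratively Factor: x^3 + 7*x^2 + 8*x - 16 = (x + 4)*(x^2 + 3*x - 4) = (x - 1)*(x + 4)*(x + 4)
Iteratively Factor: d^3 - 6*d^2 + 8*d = (d)*(d^2 - 6*d + 8) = d*(d - 4)*(d - 2)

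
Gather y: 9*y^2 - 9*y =9*y^2 - 9*y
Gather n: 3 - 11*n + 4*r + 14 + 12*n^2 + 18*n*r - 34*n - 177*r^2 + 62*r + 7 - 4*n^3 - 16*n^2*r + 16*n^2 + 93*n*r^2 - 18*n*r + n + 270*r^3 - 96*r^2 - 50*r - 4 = -4*n^3 + n^2*(28 - 16*r) + n*(93*r^2 - 44) + 270*r^3 - 273*r^2 + 16*r + 20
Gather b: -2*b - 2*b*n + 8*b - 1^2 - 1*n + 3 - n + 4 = b*(6 - 2*n) - 2*n + 6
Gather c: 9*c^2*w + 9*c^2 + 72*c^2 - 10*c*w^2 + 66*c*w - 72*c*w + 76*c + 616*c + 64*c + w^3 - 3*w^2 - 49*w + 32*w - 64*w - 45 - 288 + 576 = c^2*(9*w + 81) + c*(-10*w^2 - 6*w + 756) + w^3 - 3*w^2 - 81*w + 243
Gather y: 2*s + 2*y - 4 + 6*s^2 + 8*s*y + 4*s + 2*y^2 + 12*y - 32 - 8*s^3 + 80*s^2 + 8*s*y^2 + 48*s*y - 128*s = -8*s^3 + 86*s^2 - 122*s + y^2*(8*s + 2) + y*(56*s + 14) - 36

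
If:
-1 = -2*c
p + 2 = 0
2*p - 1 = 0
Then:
No Solution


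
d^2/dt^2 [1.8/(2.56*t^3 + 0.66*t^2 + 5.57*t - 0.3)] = (-(27.648*t + 2.376)*(2.56*t^3 + 0.66*t^2 + 5.57*t - 0.3) + 1.8*(7.68*t^2 + 1.32*t + 5.57)*(15.36*t^2 + 2.64*t + 11.14))/(2.56*t^3 + 0.66*t^2 + 5.57*t - 0.3)^3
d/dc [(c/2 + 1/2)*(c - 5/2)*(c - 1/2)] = 3*c^2/2 - 2*c - 7/8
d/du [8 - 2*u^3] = -6*u^2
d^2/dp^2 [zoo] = 0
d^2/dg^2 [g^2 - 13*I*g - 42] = 2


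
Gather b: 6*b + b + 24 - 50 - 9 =7*b - 35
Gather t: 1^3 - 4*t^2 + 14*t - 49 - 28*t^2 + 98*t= -32*t^2 + 112*t - 48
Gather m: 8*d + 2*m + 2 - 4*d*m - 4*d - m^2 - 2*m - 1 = -4*d*m + 4*d - m^2 + 1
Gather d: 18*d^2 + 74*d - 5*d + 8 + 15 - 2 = 18*d^2 + 69*d + 21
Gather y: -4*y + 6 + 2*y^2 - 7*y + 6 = 2*y^2 - 11*y + 12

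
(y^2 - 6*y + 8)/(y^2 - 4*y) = (y - 2)/y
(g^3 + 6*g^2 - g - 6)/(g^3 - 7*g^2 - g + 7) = (g + 6)/(g - 7)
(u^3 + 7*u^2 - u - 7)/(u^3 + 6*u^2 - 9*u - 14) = (u - 1)/(u - 2)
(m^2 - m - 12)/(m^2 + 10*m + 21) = (m - 4)/(m + 7)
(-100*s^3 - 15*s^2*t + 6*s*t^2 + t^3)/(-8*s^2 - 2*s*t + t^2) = (25*s^2 + 10*s*t + t^2)/(2*s + t)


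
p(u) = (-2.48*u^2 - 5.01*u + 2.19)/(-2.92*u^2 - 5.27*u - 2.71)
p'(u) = (-4.96*u - 5.01)/(-2.92*u^2 - 5.27*u - 2.71) + (5.84*u + 5.27)*(-2.48*u^2 - 5.01*u + 2.19)/(-2.92*u^2 - 5.27*u - 2.71)^2 = (-1.5596*u^2 + 26.2312*u + 25.1184)/(8.5264*u^4 + 30.7768*u^3 + 43.5993*u^2 + 28.5634*u + 7.3441)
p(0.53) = 0.18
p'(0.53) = 0.96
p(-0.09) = -1.16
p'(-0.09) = 4.46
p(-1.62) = -2.07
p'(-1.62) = -6.37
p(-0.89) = -14.08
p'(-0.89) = 4.86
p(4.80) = 0.83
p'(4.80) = 0.01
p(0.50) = 0.15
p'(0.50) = 1.03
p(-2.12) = -0.36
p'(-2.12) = -1.73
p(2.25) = 0.74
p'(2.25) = 0.09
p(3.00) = 0.78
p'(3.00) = 0.04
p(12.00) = 0.85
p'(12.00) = 0.00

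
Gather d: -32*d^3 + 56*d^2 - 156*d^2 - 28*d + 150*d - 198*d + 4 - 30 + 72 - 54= -32*d^3 - 100*d^2 - 76*d - 8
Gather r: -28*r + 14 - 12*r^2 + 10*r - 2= -12*r^2 - 18*r + 12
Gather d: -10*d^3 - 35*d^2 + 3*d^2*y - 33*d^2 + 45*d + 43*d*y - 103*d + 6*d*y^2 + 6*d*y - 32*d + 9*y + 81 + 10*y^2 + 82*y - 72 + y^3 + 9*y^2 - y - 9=-10*d^3 + d^2*(3*y - 68) + d*(6*y^2 + 49*y - 90) + y^3 + 19*y^2 + 90*y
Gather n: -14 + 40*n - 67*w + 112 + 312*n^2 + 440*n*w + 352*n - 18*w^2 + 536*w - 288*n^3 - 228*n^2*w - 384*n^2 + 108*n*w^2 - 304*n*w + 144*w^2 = -288*n^3 + n^2*(-228*w - 72) + n*(108*w^2 + 136*w + 392) + 126*w^2 + 469*w + 98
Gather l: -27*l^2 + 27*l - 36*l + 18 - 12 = -27*l^2 - 9*l + 6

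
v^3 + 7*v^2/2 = v^2*(v + 7/2)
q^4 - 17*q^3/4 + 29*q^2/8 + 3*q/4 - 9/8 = (q - 3)*(q - 1)*(q - 3/4)*(q + 1/2)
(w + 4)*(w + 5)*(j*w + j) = j*w^3 + 10*j*w^2 + 29*j*w + 20*j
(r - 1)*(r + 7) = r^2 + 6*r - 7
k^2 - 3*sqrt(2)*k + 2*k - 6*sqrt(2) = (k + 2)*(k - 3*sqrt(2))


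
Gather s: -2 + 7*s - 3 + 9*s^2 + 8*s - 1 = 9*s^2 + 15*s - 6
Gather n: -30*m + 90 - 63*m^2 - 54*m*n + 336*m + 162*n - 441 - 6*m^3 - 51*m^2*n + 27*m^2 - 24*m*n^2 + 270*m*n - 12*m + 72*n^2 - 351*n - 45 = -6*m^3 - 36*m^2 + 294*m + n^2*(72 - 24*m) + n*(-51*m^2 + 216*m - 189) - 396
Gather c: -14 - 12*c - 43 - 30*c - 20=-42*c - 77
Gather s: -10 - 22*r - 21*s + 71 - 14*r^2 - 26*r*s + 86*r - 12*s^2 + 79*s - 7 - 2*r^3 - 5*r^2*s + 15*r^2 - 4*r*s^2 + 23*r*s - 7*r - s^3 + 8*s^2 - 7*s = -2*r^3 + r^2 + 57*r - s^3 + s^2*(-4*r - 4) + s*(-5*r^2 - 3*r + 51) + 54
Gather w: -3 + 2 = -1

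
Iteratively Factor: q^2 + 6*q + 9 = (q + 3)*(q + 3)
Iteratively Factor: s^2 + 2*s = (s + 2)*(s)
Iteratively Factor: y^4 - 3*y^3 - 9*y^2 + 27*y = (y - 3)*(y^3 - 9*y) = (y - 3)^2*(y^2 + 3*y) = (y - 3)^2*(y + 3)*(y)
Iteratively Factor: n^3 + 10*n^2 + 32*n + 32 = (n + 4)*(n^2 + 6*n + 8) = (n + 2)*(n + 4)*(n + 4)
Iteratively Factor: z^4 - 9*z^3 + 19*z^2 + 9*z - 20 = (z - 1)*(z^3 - 8*z^2 + 11*z + 20) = (z - 5)*(z - 1)*(z^2 - 3*z - 4) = (z - 5)*(z - 4)*(z - 1)*(z + 1)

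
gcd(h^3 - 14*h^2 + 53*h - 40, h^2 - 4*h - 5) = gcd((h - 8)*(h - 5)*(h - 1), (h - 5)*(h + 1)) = h - 5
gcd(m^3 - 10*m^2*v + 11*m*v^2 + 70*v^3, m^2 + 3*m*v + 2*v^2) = m + 2*v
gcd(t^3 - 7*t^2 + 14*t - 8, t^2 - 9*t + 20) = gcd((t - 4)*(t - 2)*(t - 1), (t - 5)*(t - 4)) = t - 4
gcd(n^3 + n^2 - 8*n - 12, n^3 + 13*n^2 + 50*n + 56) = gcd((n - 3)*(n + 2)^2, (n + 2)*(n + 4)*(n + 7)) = n + 2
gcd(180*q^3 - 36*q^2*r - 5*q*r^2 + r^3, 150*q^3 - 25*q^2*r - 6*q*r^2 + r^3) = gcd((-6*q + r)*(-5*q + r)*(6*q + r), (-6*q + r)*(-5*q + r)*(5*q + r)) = 30*q^2 - 11*q*r + r^2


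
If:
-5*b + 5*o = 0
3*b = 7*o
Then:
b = 0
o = 0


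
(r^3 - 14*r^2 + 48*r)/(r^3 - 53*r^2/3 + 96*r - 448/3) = 3*r*(r - 6)/(3*r^2 - 29*r + 56)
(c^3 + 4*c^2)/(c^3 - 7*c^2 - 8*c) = c*(c + 4)/(c^2 - 7*c - 8)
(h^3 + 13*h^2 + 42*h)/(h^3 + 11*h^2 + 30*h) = (h + 7)/(h + 5)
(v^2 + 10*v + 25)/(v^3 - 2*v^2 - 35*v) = (v + 5)/(v*(v - 7))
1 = 1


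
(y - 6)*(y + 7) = y^2 + y - 42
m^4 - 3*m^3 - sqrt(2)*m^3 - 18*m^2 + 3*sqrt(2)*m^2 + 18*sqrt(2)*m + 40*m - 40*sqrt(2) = (m - 5)*(m - 2)*(m + 4)*(m - sqrt(2))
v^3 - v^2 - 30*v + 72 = (v - 4)*(v - 3)*(v + 6)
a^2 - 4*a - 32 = (a - 8)*(a + 4)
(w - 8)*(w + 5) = w^2 - 3*w - 40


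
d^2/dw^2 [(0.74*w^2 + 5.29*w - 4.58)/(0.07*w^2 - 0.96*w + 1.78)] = (0.151298*w^3 - 0.687876*w^2 - 2.108148*w + 15.467816)/(0.000343*w^6 - 0.014112*w^5 + 0.219702*w^4 - 1.602432*w^3 + 5.586708*w^2 - 9.124992*w + 5.639752)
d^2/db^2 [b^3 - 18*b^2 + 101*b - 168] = 6*b - 36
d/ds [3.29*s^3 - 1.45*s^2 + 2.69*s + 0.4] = 9.87*s^2 - 2.9*s + 2.69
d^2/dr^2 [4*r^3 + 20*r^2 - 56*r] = 24*r + 40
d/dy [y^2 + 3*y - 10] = 2*y + 3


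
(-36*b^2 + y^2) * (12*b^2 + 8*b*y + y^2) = -432*b^4 - 288*b^3*y - 24*b^2*y^2 + 8*b*y^3 + y^4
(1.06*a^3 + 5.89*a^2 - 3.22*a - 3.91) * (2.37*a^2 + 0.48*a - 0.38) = 2.5122*a^5 + 14.4681*a^4 - 5.207*a^3 - 13.0505*a^2 - 0.6532*a + 1.4858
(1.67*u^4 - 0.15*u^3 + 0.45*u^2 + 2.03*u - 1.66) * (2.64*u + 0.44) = 4.4088*u^5 + 0.3388*u^4 + 1.122*u^3 + 5.5572*u^2 - 3.4892*u - 0.7304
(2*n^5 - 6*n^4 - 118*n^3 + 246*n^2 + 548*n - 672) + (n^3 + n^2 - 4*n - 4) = 2*n^5 - 6*n^4 - 117*n^3 + 247*n^2 + 544*n - 676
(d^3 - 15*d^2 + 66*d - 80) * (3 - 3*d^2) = -3*d^5 + 45*d^4 - 195*d^3 + 195*d^2 + 198*d - 240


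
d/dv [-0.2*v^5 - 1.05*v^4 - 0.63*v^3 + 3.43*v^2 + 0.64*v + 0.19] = -1.0*v^4 - 4.2*v^3 - 1.89*v^2 + 6.86*v + 0.64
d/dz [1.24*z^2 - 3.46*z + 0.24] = 2.48*z - 3.46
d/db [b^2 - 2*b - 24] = 2*b - 2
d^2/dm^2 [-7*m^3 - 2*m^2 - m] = -42*m - 4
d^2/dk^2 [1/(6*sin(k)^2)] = (cos(2*k) + 2)/(3*sin(k)^4)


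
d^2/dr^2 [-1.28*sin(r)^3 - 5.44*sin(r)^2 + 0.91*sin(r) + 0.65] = 0.0500000000000007*sin(r) - 2.88*sin(3*r) - 10.88*cos(2*r)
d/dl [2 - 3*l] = -3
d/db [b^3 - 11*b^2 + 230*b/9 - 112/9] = 3*b^2 - 22*b + 230/9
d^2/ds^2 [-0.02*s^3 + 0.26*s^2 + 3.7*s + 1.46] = 0.52 - 0.12*s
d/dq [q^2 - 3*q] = 2*q - 3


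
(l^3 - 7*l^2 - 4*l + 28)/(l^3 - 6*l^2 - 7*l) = (l^2 - 4)/(l*(l + 1))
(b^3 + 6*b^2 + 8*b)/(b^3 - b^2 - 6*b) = (b + 4)/(b - 3)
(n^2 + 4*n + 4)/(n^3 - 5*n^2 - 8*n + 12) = (n + 2)/(n^2 - 7*n + 6)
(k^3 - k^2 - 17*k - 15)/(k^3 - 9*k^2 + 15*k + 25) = (k + 3)/(k - 5)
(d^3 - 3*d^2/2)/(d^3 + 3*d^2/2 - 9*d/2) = d/(d + 3)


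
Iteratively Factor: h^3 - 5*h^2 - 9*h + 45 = (h + 3)*(h^2 - 8*h + 15) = (h - 3)*(h + 3)*(h - 5)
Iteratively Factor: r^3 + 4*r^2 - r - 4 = (r + 1)*(r^2 + 3*r - 4) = (r + 1)*(r + 4)*(r - 1)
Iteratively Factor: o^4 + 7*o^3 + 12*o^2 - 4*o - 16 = (o + 4)*(o^3 + 3*o^2 - 4) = (o + 2)*(o + 4)*(o^2 + o - 2) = (o - 1)*(o + 2)*(o + 4)*(o + 2)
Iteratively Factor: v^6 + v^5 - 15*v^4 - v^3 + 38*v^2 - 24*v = (v + 2)*(v^5 - v^4 - 13*v^3 + 25*v^2 - 12*v) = (v - 3)*(v + 2)*(v^4 + 2*v^3 - 7*v^2 + 4*v) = v*(v - 3)*(v + 2)*(v^3 + 2*v^2 - 7*v + 4) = v*(v - 3)*(v - 1)*(v + 2)*(v^2 + 3*v - 4) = v*(v - 3)*(v - 1)^2*(v + 2)*(v + 4)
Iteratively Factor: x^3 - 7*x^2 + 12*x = (x)*(x^2 - 7*x + 12) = x*(x - 4)*(x - 3)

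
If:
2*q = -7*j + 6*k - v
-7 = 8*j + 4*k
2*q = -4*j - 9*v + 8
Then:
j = 8*v/15 - 37/30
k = 43/60 - 16*v/15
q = 97/15 - 167*v/30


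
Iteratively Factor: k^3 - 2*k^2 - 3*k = (k - 3)*(k^2 + k) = k*(k - 3)*(k + 1)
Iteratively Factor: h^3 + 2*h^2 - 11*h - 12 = (h + 1)*(h^2 + h - 12) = (h + 1)*(h + 4)*(h - 3)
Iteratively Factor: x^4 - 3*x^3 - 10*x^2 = (x - 5)*(x^3 + 2*x^2) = x*(x - 5)*(x^2 + 2*x) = x*(x - 5)*(x + 2)*(x)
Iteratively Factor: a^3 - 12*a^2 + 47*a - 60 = (a - 5)*(a^2 - 7*a + 12) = (a - 5)*(a - 4)*(a - 3)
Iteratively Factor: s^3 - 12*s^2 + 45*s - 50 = (s - 2)*(s^2 - 10*s + 25) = (s - 5)*(s - 2)*(s - 5)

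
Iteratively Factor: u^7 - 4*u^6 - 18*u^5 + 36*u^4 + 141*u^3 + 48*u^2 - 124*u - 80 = (u + 2)*(u^6 - 6*u^5 - 6*u^4 + 48*u^3 + 45*u^2 - 42*u - 40) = (u - 4)*(u + 2)*(u^5 - 2*u^4 - 14*u^3 - 8*u^2 + 13*u + 10) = (u - 5)*(u - 4)*(u + 2)*(u^4 + 3*u^3 + u^2 - 3*u - 2) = (u - 5)*(u - 4)*(u + 1)*(u + 2)*(u^3 + 2*u^2 - u - 2) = (u - 5)*(u - 4)*(u - 1)*(u + 1)*(u + 2)*(u^2 + 3*u + 2) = (u - 5)*(u - 4)*(u - 1)*(u + 1)^2*(u + 2)*(u + 2)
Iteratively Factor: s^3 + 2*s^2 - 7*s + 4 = (s - 1)*(s^2 + 3*s - 4) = (s - 1)*(s + 4)*(s - 1)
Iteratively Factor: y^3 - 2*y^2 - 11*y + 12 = (y - 4)*(y^2 + 2*y - 3) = (y - 4)*(y + 3)*(y - 1)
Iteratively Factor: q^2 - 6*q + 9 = (q - 3)*(q - 3)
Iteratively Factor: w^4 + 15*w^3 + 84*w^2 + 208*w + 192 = (w + 4)*(w^3 + 11*w^2 + 40*w + 48) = (w + 3)*(w + 4)*(w^2 + 8*w + 16) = (w + 3)*(w + 4)^2*(w + 4)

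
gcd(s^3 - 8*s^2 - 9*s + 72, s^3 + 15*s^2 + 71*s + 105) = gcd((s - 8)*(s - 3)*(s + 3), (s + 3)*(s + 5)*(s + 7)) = s + 3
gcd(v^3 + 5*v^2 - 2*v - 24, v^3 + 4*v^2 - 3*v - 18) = v^2 + v - 6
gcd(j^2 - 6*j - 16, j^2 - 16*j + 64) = j - 8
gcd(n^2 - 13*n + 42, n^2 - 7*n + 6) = n - 6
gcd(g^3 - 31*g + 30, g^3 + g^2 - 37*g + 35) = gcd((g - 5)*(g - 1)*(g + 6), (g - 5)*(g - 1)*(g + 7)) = g^2 - 6*g + 5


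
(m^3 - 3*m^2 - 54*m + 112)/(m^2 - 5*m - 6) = (-m^3 + 3*m^2 + 54*m - 112)/(-m^2 + 5*m + 6)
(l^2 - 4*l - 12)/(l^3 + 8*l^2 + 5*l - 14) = (l - 6)/(l^2 + 6*l - 7)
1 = 1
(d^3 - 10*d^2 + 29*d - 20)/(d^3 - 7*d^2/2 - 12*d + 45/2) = 2*(d^2 - 5*d + 4)/(2*d^2 + 3*d - 9)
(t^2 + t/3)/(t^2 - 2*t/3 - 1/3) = t/(t - 1)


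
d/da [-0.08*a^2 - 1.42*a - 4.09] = -0.16*a - 1.42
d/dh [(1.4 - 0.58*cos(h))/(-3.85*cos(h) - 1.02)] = -5.9816*sin(h)/(3.85*cos(h) + 1.02)^2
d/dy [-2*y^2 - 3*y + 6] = -4*y - 3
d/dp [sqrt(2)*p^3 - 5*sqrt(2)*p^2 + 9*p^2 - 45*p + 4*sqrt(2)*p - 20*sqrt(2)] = 3*sqrt(2)*p^2 - 10*sqrt(2)*p + 18*p - 45 + 4*sqrt(2)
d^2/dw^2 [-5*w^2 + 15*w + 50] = -10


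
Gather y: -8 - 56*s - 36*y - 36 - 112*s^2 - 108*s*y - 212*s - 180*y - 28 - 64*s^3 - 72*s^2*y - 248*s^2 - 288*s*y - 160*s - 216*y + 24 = -64*s^3 - 360*s^2 - 428*s + y*(-72*s^2 - 396*s - 432) - 48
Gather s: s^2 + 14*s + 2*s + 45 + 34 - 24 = s^2 + 16*s + 55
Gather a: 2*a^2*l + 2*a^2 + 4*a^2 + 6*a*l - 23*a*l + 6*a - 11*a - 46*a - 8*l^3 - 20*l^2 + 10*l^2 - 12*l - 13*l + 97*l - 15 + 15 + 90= a^2*(2*l + 6) + a*(-17*l - 51) - 8*l^3 - 10*l^2 + 72*l + 90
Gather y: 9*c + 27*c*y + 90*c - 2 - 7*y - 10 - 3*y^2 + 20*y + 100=99*c - 3*y^2 + y*(27*c + 13) + 88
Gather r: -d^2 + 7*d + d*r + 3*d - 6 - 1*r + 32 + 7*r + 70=-d^2 + 10*d + r*(d + 6) + 96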